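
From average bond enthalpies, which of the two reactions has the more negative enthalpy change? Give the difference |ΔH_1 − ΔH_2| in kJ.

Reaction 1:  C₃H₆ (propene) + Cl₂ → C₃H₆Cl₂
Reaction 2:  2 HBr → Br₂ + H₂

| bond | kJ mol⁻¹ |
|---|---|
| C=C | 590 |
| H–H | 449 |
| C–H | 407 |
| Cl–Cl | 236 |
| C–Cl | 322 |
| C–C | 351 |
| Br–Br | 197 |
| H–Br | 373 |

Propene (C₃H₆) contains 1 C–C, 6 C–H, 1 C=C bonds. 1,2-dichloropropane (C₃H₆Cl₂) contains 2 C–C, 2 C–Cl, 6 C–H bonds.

Reaction 1, by 269 kJ

Reaction 1:
  Bonds broken (reactants):
    C–C: 1 × 351 = 351
    C–H: 6 × 407 = 2442
    C=C: 1 × 590 = 590
    Cl–Cl: 1 × 236 = 236
    Σ(broken) = 3619 kJ
  Bonds formed (products):
    C–C: 2 × 351 = 702
    C–Cl: 2 × 322 = 644
    C–H: 6 × 407 = 2442
    Σ(formed) = 3788 kJ
  ΔH_1 = 3619 − 3788 = −169 kJ
Reaction 2:
  Bonds broken (reactants):
    H–Br: 2 × 373 = 746
    Σ(broken) = 746 kJ
  Bonds formed (products):
    Br–Br: 1 × 197 = 197
    H–H: 1 × 449 = 449
    Σ(formed) = 646 kJ
  ΔH_2 = 746 − 646 = +100 kJ
ΔH_1 − ΔH_2 = −269 kJ, so reaction 1 has the more negative ΔH; |ΔH_1 − ΔH_2| = 269 kJ.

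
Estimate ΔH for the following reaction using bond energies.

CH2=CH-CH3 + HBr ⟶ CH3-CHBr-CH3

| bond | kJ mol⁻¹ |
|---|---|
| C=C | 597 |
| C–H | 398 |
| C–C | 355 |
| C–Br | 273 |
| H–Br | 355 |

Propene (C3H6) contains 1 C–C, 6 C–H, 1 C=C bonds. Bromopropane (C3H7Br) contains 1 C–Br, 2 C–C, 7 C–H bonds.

Bonds broken (reactants):
  C–C: 1 × 355 = 355
  C–H: 6 × 398 = 2388
  C=C: 1 × 597 = 597
  H–Br: 1 × 355 = 355
  Σ(broken) = 3695 kJ
Bonds formed (products):
  C–Br: 1 × 273 = 273
  C–C: 2 × 355 = 710
  C–H: 7 × 398 = 2786
  Σ(formed) = 3769 kJ
ΔH = Σ(broken) − Σ(formed) = 3695 − 3769 = −74 kJ

ΔH ≈ −74 kJ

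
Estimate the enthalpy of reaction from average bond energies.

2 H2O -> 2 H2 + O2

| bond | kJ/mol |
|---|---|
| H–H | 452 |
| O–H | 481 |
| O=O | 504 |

Bonds broken (reactants):
  O–H: 4 × 481 = 1924
  Σ(broken) = 1924 kJ
Bonds formed (products):
  H–H: 2 × 452 = 904
  O=O: 1 × 504 = 504
  Σ(formed) = 1408 kJ
ΔH = Σ(broken) − Σ(formed) = 1924 − 1408 = +516 kJ

ΔH ≈ +516 kJ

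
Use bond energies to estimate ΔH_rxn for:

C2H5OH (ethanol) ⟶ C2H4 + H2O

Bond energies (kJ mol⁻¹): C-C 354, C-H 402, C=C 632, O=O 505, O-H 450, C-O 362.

ΔH ≈ +36 kJ

Bonds broken (reactants):
  C-C: 1 × 354 = 354
  C-H: 5 × 402 = 2010
  C-O: 1 × 362 = 362
  O-H: 1 × 450 = 450
  Σ(broken) = 3176 kJ
Bonds formed (products):
  C-H: 4 × 402 = 1608
  C=C: 1 × 632 = 632
  O-H: 2 × 450 = 900
  Σ(formed) = 3140 kJ
ΔH = Σ(broken) − Σ(formed) = 3176 − 3140 = +36 kJ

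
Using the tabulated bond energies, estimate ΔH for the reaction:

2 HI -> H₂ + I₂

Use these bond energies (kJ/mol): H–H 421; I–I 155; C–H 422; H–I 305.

Bonds broken (reactants):
  H–I: 2 × 305 = 610
  Σ(broken) = 610 kJ
Bonds formed (products):
  H–H: 1 × 421 = 421
  I–I: 1 × 155 = 155
  Σ(formed) = 576 kJ
ΔH = Σ(broken) − Σ(formed) = 610 − 576 = +34 kJ

ΔH ≈ +34 kJ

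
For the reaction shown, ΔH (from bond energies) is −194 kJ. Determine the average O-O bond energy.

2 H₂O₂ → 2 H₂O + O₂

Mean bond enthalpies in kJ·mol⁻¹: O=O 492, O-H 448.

Let D be the O-O bond energy.
Σ(broken) = 4×448 + 2×D = 1792 + 2D
Σ(formed) = 4×448 + 1×492 = 2284
ΔH = Σ(broken) − Σ(formed) = (1792 + 2D) − (2284) = −492 + 2D
Setting this equal to −194 kJ gives 2D = 298, so D = 149 kJ/mol.

D(O-O) ≈ 149 kJ/mol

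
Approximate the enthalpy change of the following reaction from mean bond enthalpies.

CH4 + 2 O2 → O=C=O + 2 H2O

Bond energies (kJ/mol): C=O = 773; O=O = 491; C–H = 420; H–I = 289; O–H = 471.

ΔH ≈ −768 kJ

Bonds broken (reactants):
  C–H: 4 × 420 = 1680
  O=O: 2 × 491 = 982
  Σ(broken) = 2662 kJ
Bonds formed (products):
  C=O: 2 × 773 = 1546
  O–H: 4 × 471 = 1884
  Σ(formed) = 3430 kJ
ΔH = Σ(broken) − Σ(formed) = 2662 − 3430 = −768 kJ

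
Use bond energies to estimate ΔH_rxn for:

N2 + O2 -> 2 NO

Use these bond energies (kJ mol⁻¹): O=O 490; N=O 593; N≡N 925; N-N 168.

Bonds broken (reactants):
  N≡N: 1 × 925 = 925
  O=O: 1 × 490 = 490
  Σ(broken) = 1415 kJ
Bonds formed (products):
  N=O: 2 × 593 = 1186
  Σ(formed) = 1186 kJ
ΔH = Σ(broken) − Σ(formed) = 1415 − 1186 = +229 kJ

ΔH ≈ +229 kJ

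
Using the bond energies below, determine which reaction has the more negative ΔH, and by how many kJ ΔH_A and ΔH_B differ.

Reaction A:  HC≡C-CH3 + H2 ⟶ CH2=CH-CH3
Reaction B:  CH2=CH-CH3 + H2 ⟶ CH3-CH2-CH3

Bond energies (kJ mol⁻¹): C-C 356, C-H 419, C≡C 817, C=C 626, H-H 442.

Reaction A:
  Bonds broken (reactants):
    C≡C: 1 × 817 = 817
    C-C: 1 × 356 = 356
    C-H: 4 × 419 = 1676
    H-H: 1 × 442 = 442
    Σ(broken) = 3291 kJ
  Bonds formed (products):
    C-C: 1 × 356 = 356
    C-H: 6 × 419 = 2514
    C=C: 1 × 626 = 626
    Σ(formed) = 3496 kJ
  ΔH_A = 3291 − 3496 = −205 kJ
Reaction B:
  Bonds broken (reactants):
    C-C: 1 × 356 = 356
    C-H: 6 × 419 = 2514
    C=C: 1 × 626 = 626
    H-H: 1 × 442 = 442
    Σ(broken) = 3938 kJ
  Bonds formed (products):
    C-C: 2 × 356 = 712
    C-H: 8 × 419 = 3352
    Σ(formed) = 4064 kJ
  ΔH_B = 3938 − 4064 = −126 kJ
ΔH_A − ΔH_B = −79 kJ, so reaction A has the more negative ΔH; |ΔH_A − ΔH_B| = 79 kJ.

Reaction A, by 79 kJ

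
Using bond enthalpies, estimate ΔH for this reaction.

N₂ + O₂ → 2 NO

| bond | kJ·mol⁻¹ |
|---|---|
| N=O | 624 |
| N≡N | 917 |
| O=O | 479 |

ΔH ≈ +148 kJ

Bonds broken (reactants):
  N≡N: 1 × 917 = 917
  O=O: 1 × 479 = 479
  Σ(broken) = 1396 kJ
Bonds formed (products):
  N=O: 2 × 624 = 1248
  Σ(formed) = 1248 kJ
ΔH = Σ(broken) − Σ(formed) = 1396 − 1248 = +148 kJ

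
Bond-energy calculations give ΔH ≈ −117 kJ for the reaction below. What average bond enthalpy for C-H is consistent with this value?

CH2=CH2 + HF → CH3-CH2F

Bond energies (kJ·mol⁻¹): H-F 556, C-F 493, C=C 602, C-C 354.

D(C-H) ≈ 428 kJ/mol

Let D be the C-H bond energy.
Σ(broken) = 4×D + 1×602 + 1×556 = 1158 + 4D
Σ(formed) = 1×354 + 1×493 + 5×D = 847 + 5D
ΔH = Σ(broken) − Σ(formed) = (1158 + 4D) − (847 + 5D) = +311 − D
Setting this equal to −117 kJ gives D = 428 kJ/mol.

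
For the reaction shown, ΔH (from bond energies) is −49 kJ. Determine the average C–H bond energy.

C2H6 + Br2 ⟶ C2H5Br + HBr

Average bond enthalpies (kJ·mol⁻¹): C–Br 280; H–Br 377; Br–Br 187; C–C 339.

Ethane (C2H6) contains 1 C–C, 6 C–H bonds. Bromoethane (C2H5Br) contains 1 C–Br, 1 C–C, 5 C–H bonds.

D(C–H) ≈ 421 kJ/mol

Let D be the C–H bond energy.
Σ(broken) = 1×187 + 1×339 + 6×D = 526 + 6D
Σ(formed) = 1×280 + 1×339 + 5×D + 1×377 = 996 + 5D
ΔH = Σ(broken) − Σ(formed) = (526 + 6D) − (996 + 5D) = −470 + D
Setting this equal to −49 kJ gives D = 421 kJ/mol.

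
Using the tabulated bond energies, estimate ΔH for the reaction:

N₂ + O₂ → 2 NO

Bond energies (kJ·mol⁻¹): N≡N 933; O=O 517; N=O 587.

ΔH ≈ +276 kJ

Bonds broken (reactants):
  N≡N: 1 × 933 = 933
  O=O: 1 × 517 = 517
  Σ(broken) = 1450 kJ
Bonds formed (products):
  N=O: 2 × 587 = 1174
  Σ(formed) = 1174 kJ
ΔH = Σ(broken) − Σ(formed) = 1450 − 1174 = +276 kJ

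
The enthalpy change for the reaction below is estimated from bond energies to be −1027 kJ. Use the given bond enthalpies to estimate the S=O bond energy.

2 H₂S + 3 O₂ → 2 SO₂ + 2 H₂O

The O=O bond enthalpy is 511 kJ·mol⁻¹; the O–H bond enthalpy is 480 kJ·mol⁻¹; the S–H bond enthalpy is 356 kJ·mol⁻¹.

Let D be the S=O bond energy.
Σ(broken) = 3×511 + 4×356 = 2957
Σ(formed) = 4×480 + 4×D = 1920 + 4D
ΔH = Σ(broken) − Σ(formed) = (2957) − (1920 + 4D) = +1037 − 4D
Setting this equal to −1027 kJ gives 4D = 2064, so D = 516 kJ/mol.

D(S=O) ≈ 516 kJ/mol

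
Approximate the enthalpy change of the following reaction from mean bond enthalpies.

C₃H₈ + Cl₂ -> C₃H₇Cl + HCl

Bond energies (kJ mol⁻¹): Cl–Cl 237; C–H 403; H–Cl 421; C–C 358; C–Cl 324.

ΔH ≈ −105 kJ

Bonds broken (reactants):
  C–C: 2 × 358 = 716
  C–H: 8 × 403 = 3224
  Cl–Cl: 1 × 237 = 237
  Σ(broken) = 4177 kJ
Bonds formed (products):
  C–C: 2 × 358 = 716
  C–Cl: 1 × 324 = 324
  C–H: 7 × 403 = 2821
  H–Cl: 1 × 421 = 421
  Σ(formed) = 4282 kJ
ΔH = Σ(broken) − Σ(formed) = 4177 − 4282 = −105 kJ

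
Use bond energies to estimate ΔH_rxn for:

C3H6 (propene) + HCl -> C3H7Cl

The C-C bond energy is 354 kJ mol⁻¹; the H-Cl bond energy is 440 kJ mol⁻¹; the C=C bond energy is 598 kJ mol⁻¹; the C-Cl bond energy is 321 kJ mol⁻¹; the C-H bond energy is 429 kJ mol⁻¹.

ΔH ≈ −66 kJ

Bonds broken (reactants):
  C-C: 1 × 354 = 354
  C-H: 6 × 429 = 2574
  C=C: 1 × 598 = 598
  H-Cl: 1 × 440 = 440
  Σ(broken) = 3966 kJ
Bonds formed (products):
  C-C: 2 × 354 = 708
  C-Cl: 1 × 321 = 321
  C-H: 7 × 429 = 3003
  Σ(formed) = 4032 kJ
ΔH = Σ(broken) − Σ(formed) = 3966 − 4032 = −66 kJ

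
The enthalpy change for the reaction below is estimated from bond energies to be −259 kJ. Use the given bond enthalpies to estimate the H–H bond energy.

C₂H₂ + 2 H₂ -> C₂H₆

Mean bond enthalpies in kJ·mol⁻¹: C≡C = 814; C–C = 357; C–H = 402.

Let D be the H–H bond energy.
Σ(broken) = 1×814 + 2×402 + 2×D = 1618 + 2D
Σ(formed) = 1×357 + 6×402 = 2769
ΔH = Σ(broken) − Σ(formed) = (1618 + 2D) − (2769) = −1151 + 2D
Setting this equal to −259 kJ gives 2D = 892, so D = 446 kJ/mol.

D(H–H) ≈ 446 kJ/mol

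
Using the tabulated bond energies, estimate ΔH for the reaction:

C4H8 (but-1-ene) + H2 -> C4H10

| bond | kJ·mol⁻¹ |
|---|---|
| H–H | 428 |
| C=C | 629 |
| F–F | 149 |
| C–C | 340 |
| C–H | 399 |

Bonds broken (reactants):
  C–C: 2 × 340 = 680
  C–H: 8 × 399 = 3192
  C=C: 1 × 629 = 629
  H–H: 1 × 428 = 428
  Σ(broken) = 4929 kJ
Bonds formed (products):
  C–C: 3 × 340 = 1020
  C–H: 10 × 399 = 3990
  Σ(formed) = 5010 kJ
ΔH = Σ(broken) − Σ(formed) = 4929 − 5010 = −81 kJ

ΔH ≈ −81 kJ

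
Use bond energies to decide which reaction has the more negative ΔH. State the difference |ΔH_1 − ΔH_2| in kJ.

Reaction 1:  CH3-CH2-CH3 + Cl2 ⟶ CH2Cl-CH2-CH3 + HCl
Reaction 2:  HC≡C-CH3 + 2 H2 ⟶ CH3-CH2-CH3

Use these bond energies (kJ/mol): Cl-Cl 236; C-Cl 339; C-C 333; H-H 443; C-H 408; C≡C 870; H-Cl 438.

Reaction 1:
  Bonds broken (reactants):
    C-C: 2 × 333 = 666
    C-H: 8 × 408 = 3264
    Cl-Cl: 1 × 236 = 236
    Σ(broken) = 4166 kJ
  Bonds formed (products):
    C-C: 2 × 333 = 666
    C-Cl: 1 × 339 = 339
    C-H: 7 × 408 = 2856
    H-Cl: 1 × 438 = 438
    Σ(formed) = 4299 kJ
  ΔH_1 = 4166 − 4299 = −133 kJ
Reaction 2:
  Bonds broken (reactants):
    C≡C: 1 × 870 = 870
    C-C: 1 × 333 = 333
    C-H: 4 × 408 = 1632
    H-H: 2 × 443 = 886
    Σ(broken) = 3721 kJ
  Bonds formed (products):
    C-C: 2 × 333 = 666
    C-H: 8 × 408 = 3264
    Σ(formed) = 3930 kJ
  ΔH_2 = 3721 − 3930 = −209 kJ
ΔH_1 − ΔH_2 = +76 kJ, so reaction 2 has the more negative ΔH; |ΔH_1 − ΔH_2| = 76 kJ.

Reaction 2, by 76 kJ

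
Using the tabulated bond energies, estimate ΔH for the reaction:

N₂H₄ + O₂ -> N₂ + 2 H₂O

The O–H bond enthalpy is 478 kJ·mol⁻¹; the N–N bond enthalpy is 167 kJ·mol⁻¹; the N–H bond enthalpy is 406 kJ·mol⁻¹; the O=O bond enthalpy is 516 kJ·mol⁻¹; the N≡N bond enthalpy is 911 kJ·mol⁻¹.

Bonds broken (reactants):
  N–H: 4 × 406 = 1624
  N–N: 1 × 167 = 167
  O=O: 1 × 516 = 516
  Σ(broken) = 2307 kJ
Bonds formed (products):
  N≡N: 1 × 911 = 911
  O–H: 4 × 478 = 1912
  Σ(formed) = 2823 kJ
ΔH = Σ(broken) − Σ(formed) = 2307 − 2823 = −516 kJ

ΔH ≈ −516 kJ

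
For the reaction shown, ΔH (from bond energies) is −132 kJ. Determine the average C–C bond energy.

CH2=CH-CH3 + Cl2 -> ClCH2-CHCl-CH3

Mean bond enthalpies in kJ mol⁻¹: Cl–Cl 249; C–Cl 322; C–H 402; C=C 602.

D(C–C) ≈ 339 kJ/mol

Let D be the C–C bond energy.
Σ(broken) = 1×D + 6×402 + 1×602 + 1×249 = 3263 + D
Σ(formed) = 2×D + 2×322 + 6×402 = 3056 + 2D
ΔH = Σ(broken) − Σ(formed) = (3263 + D) − (3056 + 2D) = +207 − D
Setting this equal to −132 kJ gives D = 339 kJ/mol.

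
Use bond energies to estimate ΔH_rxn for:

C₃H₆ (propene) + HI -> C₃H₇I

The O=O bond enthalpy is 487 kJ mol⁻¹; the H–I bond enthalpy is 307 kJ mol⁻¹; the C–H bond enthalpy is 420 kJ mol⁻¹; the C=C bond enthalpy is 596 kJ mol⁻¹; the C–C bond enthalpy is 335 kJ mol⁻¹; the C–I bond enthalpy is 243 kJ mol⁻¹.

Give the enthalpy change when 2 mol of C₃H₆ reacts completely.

Bonds broken (reactants):
  C–C: 1 × 335 = 335
  C–H: 6 × 420 = 2520
  C=C: 1 × 596 = 596
  H–I: 1 × 307 = 307
  Σ(broken) = 3758 kJ
Bonds formed (products):
  C–C: 2 × 335 = 670
  C–H: 7 × 420 = 2940
  C–I: 1 × 243 = 243
  Σ(formed) = 3853 kJ
ΔH = Σ(broken) − Σ(formed) = 3758 − 3853 = −95 kJ
For 2× the reaction as written: 2 × (−95) = −190 kJ

ΔH = −190 kJ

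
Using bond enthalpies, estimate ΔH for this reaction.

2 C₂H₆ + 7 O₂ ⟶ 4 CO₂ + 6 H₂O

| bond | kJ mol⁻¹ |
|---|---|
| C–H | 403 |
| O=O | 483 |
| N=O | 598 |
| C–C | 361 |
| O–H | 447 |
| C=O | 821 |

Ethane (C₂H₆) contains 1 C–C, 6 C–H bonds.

ΔH ≈ −2993 kJ

Bonds broken (reactants):
  C–C: 2 × 361 = 722
  C–H: 12 × 403 = 4836
  O=O: 7 × 483 = 3381
  Σ(broken) = 8939 kJ
Bonds formed (products):
  C=O: 8 × 821 = 6568
  O–H: 12 × 447 = 5364
  Σ(formed) = 11932 kJ
ΔH = Σ(broken) − Σ(formed) = 8939 − 11932 = −2993 kJ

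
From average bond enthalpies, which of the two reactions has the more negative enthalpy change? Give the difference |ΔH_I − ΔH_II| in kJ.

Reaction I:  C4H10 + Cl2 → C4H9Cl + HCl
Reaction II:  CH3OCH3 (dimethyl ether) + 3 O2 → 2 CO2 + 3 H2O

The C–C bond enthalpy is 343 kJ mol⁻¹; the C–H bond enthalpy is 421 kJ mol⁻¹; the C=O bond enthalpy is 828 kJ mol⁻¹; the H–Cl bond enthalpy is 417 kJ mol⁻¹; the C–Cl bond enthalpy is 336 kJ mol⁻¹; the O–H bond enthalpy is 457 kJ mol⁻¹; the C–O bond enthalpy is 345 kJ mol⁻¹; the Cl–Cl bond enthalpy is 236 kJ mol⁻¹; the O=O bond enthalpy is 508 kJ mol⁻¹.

Reaction I:
  Bonds broken (reactants):
    C–C: 3 × 343 = 1029
    C–H: 10 × 421 = 4210
    Cl–Cl: 1 × 236 = 236
    Σ(broken) = 5475 kJ
  Bonds formed (products):
    C–C: 3 × 343 = 1029
    C–Cl: 1 × 336 = 336
    C–H: 9 × 421 = 3789
    H–Cl: 1 × 417 = 417
    Σ(formed) = 5571 kJ
  ΔH_I = 5475 − 5571 = −96 kJ
Reaction II:
  Bonds broken (reactants):
    C–H: 6 × 421 = 2526
    C–O: 2 × 345 = 690
    O=O: 3 × 508 = 1524
    Σ(broken) = 4740 kJ
  Bonds formed (products):
    C=O: 4 × 828 = 3312
    O–H: 6 × 457 = 2742
    Σ(formed) = 6054 kJ
  ΔH_II = 4740 − 6054 = −1314 kJ
ΔH_I − ΔH_II = +1218 kJ, so reaction II has the more negative ΔH; |ΔH_I − ΔH_II| = 1218 kJ.

Reaction II, by 1218 kJ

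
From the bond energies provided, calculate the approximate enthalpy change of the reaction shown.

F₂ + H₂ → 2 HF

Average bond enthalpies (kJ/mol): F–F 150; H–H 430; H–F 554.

ΔH ≈ −528 kJ

Bonds broken (reactants):
  F–F: 1 × 150 = 150
  H–H: 1 × 430 = 430
  Σ(broken) = 580 kJ
Bonds formed (products):
  H–F: 2 × 554 = 1108
  Σ(formed) = 1108 kJ
ΔH = Σ(broken) − Σ(formed) = 580 − 1108 = −528 kJ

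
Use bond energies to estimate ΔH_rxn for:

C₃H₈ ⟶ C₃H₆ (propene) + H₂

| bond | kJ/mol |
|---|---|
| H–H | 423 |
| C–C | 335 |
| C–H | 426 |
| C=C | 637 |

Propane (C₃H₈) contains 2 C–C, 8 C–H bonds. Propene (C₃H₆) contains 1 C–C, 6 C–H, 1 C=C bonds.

ΔH ≈ +127 kJ

Bonds broken (reactants):
  C–C: 2 × 335 = 670
  C–H: 8 × 426 = 3408
  Σ(broken) = 4078 kJ
Bonds formed (products):
  C–C: 1 × 335 = 335
  C–H: 6 × 426 = 2556
  C=C: 1 × 637 = 637
  H–H: 1 × 423 = 423
  Σ(formed) = 3951 kJ
ΔH = Σ(broken) − Σ(formed) = 4078 − 3951 = +127 kJ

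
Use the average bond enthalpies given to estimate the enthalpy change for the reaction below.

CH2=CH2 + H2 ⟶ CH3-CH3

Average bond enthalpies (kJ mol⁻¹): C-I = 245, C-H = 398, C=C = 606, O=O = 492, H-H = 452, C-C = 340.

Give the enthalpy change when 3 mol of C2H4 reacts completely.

Bonds broken (reactants):
  C-H: 4 × 398 = 1592
  C=C: 1 × 606 = 606
  H-H: 1 × 452 = 452
  Σ(broken) = 2650 kJ
Bonds formed (products):
  C-C: 1 × 340 = 340
  C-H: 6 × 398 = 2388
  Σ(formed) = 2728 kJ
ΔH = Σ(broken) − Σ(formed) = 2650 − 2728 = −78 kJ
For 3× the reaction as written: 3 × (−78) = −234 kJ

ΔH = −234 kJ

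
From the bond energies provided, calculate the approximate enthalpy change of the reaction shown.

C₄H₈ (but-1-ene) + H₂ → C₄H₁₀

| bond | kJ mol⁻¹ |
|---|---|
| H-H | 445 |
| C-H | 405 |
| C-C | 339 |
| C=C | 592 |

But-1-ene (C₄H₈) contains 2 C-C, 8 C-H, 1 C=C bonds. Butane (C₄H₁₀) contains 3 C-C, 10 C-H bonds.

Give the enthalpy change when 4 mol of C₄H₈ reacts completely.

ΔH = −448 kJ

Bonds broken (reactants):
  C-C: 2 × 339 = 678
  C-H: 8 × 405 = 3240
  C=C: 1 × 592 = 592
  H-H: 1 × 445 = 445
  Σ(broken) = 4955 kJ
Bonds formed (products):
  C-C: 3 × 339 = 1017
  C-H: 10 × 405 = 4050
  Σ(formed) = 5067 kJ
ΔH = Σ(broken) − Σ(formed) = 4955 − 5067 = −112 kJ
For 4× the reaction as written: 4 × (−112) = −448 kJ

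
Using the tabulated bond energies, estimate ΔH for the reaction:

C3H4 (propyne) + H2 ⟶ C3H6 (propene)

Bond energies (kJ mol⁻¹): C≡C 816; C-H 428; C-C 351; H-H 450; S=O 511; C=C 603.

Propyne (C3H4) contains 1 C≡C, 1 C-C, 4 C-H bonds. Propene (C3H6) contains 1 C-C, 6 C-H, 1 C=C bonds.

Bonds broken (reactants):
  C≡C: 1 × 816 = 816
  C-C: 1 × 351 = 351
  C-H: 4 × 428 = 1712
  H-H: 1 × 450 = 450
  Σ(broken) = 3329 kJ
Bonds formed (products):
  C-C: 1 × 351 = 351
  C-H: 6 × 428 = 2568
  C=C: 1 × 603 = 603
  Σ(formed) = 3522 kJ
ΔH = Σ(broken) − Σ(formed) = 3329 − 3522 = −193 kJ

ΔH ≈ −193 kJ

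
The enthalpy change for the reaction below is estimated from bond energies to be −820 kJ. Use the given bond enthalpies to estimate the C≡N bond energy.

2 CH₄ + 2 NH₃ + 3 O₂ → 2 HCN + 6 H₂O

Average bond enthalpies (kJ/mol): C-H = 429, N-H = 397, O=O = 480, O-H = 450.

D(C≡N) ≈ 908 kJ/mol

Let D be the C≡N bond energy.
Σ(broken) = 8×429 + 6×397 + 3×480 = 7254
Σ(formed) = 2×D + 2×429 + 12×450 = 6258 + 2D
ΔH = Σ(broken) − Σ(formed) = (7254) − (6258 + 2D) = +996 − 2D
Setting this equal to −820 kJ gives 2D = 1816, so D = 908 kJ/mol.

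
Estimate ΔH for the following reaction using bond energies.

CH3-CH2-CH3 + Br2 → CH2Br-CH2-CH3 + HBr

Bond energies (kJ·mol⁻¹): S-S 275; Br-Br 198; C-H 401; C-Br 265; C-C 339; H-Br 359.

ΔH ≈ −25 kJ

Bonds broken (reactants):
  Br-Br: 1 × 198 = 198
  C-C: 2 × 339 = 678
  C-H: 8 × 401 = 3208
  Σ(broken) = 4084 kJ
Bonds formed (products):
  C-Br: 1 × 265 = 265
  C-C: 2 × 339 = 678
  C-H: 7 × 401 = 2807
  H-Br: 1 × 359 = 359
  Σ(formed) = 4109 kJ
ΔH = Σ(broken) − Σ(formed) = 4084 − 4109 = −25 kJ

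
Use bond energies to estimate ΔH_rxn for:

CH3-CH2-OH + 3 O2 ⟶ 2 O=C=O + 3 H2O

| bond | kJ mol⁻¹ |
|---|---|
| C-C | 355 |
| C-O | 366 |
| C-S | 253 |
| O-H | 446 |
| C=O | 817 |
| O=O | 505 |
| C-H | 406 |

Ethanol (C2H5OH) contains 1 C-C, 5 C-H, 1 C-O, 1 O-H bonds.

Bonds broken (reactants):
  C-C: 1 × 355 = 355
  C-H: 5 × 406 = 2030
  C-O: 1 × 366 = 366
  O-H: 1 × 446 = 446
  O=O: 3 × 505 = 1515
  Σ(broken) = 4712 kJ
Bonds formed (products):
  C=O: 4 × 817 = 3268
  O-H: 6 × 446 = 2676
  Σ(formed) = 5944 kJ
ΔH = Σ(broken) − Σ(formed) = 4712 − 5944 = −1232 kJ

ΔH ≈ −1232 kJ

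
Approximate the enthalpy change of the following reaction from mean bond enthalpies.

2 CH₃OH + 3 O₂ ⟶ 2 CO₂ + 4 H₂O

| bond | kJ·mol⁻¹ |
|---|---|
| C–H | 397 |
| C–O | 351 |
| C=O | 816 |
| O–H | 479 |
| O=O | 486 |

Bonds broken (reactants):
  C–H: 6 × 397 = 2382
  C–O: 2 × 351 = 702
  O–H: 2 × 479 = 958
  O=O: 3 × 486 = 1458
  Σ(broken) = 5500 kJ
Bonds formed (products):
  C=O: 4 × 816 = 3264
  O–H: 8 × 479 = 3832
  Σ(formed) = 7096 kJ
ΔH = Σ(broken) − Σ(formed) = 5500 − 7096 = −1596 kJ

ΔH ≈ −1596 kJ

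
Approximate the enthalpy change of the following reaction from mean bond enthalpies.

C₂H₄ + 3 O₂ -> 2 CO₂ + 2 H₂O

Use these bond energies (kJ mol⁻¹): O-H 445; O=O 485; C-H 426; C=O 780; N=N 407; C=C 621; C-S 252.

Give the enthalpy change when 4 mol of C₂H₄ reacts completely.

Bonds broken (reactants):
  C-H: 4 × 426 = 1704
  C=C: 1 × 621 = 621
  O=O: 3 × 485 = 1455
  Σ(broken) = 3780 kJ
Bonds formed (products):
  C=O: 4 × 780 = 3120
  O-H: 4 × 445 = 1780
  Σ(formed) = 4900 kJ
ΔH = Σ(broken) − Σ(formed) = 3780 − 4900 = −1120 kJ
For 4× the reaction as written: 4 × (−1120) = −4480 kJ

ΔH = −4480 kJ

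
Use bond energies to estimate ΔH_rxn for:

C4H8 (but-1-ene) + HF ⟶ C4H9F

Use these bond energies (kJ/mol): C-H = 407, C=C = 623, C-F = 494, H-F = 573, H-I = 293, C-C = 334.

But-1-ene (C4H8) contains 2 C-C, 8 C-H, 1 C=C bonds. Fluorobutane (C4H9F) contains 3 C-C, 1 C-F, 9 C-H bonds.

ΔH ≈ −39 kJ

Bonds broken (reactants):
  C-C: 2 × 334 = 668
  C-H: 8 × 407 = 3256
  C=C: 1 × 623 = 623
  H-F: 1 × 573 = 573
  Σ(broken) = 5120 kJ
Bonds formed (products):
  C-C: 3 × 334 = 1002
  C-F: 1 × 494 = 494
  C-H: 9 × 407 = 3663
  Σ(formed) = 5159 kJ
ΔH = Σ(broken) − Σ(formed) = 5120 − 5159 = −39 kJ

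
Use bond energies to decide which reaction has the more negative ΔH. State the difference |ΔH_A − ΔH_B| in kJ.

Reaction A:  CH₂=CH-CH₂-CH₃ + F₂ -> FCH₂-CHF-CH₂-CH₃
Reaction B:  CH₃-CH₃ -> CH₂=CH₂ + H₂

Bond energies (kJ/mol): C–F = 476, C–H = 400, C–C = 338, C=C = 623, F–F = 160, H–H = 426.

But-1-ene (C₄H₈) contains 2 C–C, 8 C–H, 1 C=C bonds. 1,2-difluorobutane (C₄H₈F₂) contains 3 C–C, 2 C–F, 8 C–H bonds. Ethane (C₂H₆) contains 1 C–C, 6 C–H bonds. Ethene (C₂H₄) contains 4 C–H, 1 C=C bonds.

Reaction A:
  Bonds broken (reactants):
    C–C: 2 × 338 = 676
    C–H: 8 × 400 = 3200
    C=C: 1 × 623 = 623
    F–F: 1 × 160 = 160
    Σ(broken) = 4659 kJ
  Bonds formed (products):
    C–C: 3 × 338 = 1014
    C–F: 2 × 476 = 952
    C–H: 8 × 400 = 3200
    Σ(formed) = 5166 kJ
  ΔH_A = 4659 − 5166 = −507 kJ
Reaction B:
  Bonds broken (reactants):
    C–C: 1 × 338 = 338
    C–H: 6 × 400 = 2400
    Σ(broken) = 2738 kJ
  Bonds formed (products):
    C–H: 4 × 400 = 1600
    C=C: 1 × 623 = 623
    H–H: 1 × 426 = 426
    Σ(formed) = 2649 kJ
  ΔH_B = 2738 − 2649 = +89 kJ
ΔH_A − ΔH_B = −596 kJ, so reaction A has the more negative ΔH; |ΔH_A − ΔH_B| = 596 kJ.

Reaction A, by 596 kJ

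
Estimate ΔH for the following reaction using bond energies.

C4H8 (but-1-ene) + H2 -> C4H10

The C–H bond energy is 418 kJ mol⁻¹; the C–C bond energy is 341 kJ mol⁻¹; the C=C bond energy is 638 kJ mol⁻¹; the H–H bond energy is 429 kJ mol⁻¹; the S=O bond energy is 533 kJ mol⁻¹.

Bonds broken (reactants):
  C–C: 2 × 341 = 682
  C–H: 8 × 418 = 3344
  C=C: 1 × 638 = 638
  H–H: 1 × 429 = 429
  Σ(broken) = 5093 kJ
Bonds formed (products):
  C–C: 3 × 341 = 1023
  C–H: 10 × 418 = 4180
  Σ(formed) = 5203 kJ
ΔH = Σ(broken) − Σ(formed) = 5093 − 5203 = −110 kJ

ΔH ≈ −110 kJ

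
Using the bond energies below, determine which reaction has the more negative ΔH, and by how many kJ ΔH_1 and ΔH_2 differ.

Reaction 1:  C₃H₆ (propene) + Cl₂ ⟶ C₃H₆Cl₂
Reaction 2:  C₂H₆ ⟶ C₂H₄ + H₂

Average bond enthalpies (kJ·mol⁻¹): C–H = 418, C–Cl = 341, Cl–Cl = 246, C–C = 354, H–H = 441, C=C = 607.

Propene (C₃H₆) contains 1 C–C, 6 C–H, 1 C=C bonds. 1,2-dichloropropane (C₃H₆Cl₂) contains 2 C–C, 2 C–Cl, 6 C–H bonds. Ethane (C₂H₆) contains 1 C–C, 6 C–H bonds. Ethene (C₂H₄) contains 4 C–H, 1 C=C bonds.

Reaction 1, by 325 kJ

Reaction 1:
  Bonds broken (reactants):
    C–C: 1 × 354 = 354
    C–H: 6 × 418 = 2508
    C=C: 1 × 607 = 607
    Cl–Cl: 1 × 246 = 246
    Σ(broken) = 3715 kJ
  Bonds formed (products):
    C–C: 2 × 354 = 708
    C–Cl: 2 × 341 = 682
    C–H: 6 × 418 = 2508
    Σ(formed) = 3898 kJ
  ΔH_1 = 3715 − 3898 = −183 kJ
Reaction 2:
  Bonds broken (reactants):
    C–C: 1 × 354 = 354
    C–H: 6 × 418 = 2508
    Σ(broken) = 2862 kJ
  Bonds formed (products):
    C–H: 4 × 418 = 1672
    C=C: 1 × 607 = 607
    H–H: 1 × 441 = 441
    Σ(formed) = 2720 kJ
  ΔH_2 = 2862 − 2720 = +142 kJ
ΔH_1 − ΔH_2 = −325 kJ, so reaction 1 has the more negative ΔH; |ΔH_1 − ΔH_2| = 325 kJ.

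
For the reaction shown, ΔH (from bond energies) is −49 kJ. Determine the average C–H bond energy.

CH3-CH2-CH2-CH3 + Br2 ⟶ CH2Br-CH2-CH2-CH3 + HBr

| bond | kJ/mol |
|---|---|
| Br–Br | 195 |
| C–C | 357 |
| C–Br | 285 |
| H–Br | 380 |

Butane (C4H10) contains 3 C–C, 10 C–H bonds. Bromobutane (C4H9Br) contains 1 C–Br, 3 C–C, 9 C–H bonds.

D(C–H) ≈ 421 kJ/mol

Let D be the C–H bond energy.
Σ(broken) = 1×195 + 3×357 + 10×D = 1266 + 10D
Σ(formed) = 1×285 + 3×357 + 9×D + 1×380 = 1736 + 9D
ΔH = Σ(broken) − Σ(formed) = (1266 + 10D) − (1736 + 9D) = −470 + D
Setting this equal to −49 kJ gives D = 421 kJ/mol.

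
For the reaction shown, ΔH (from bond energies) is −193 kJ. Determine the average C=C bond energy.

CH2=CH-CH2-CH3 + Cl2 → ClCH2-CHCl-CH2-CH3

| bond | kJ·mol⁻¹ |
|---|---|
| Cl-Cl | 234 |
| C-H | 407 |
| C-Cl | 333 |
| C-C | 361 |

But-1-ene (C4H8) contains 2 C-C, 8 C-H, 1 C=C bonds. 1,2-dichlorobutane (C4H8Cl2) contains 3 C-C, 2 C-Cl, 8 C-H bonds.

Let D be the C=C bond energy.
Σ(broken) = 2×361 + 8×407 + 1×D + 1×234 = 4212 + D
Σ(formed) = 3×361 + 2×333 + 8×407 = 5005
ΔH = Σ(broken) − Σ(formed) = (4212 + D) − (5005) = −793 + D
Setting this equal to −193 kJ gives D = 600 kJ/mol.

D(C=C) ≈ 600 kJ/mol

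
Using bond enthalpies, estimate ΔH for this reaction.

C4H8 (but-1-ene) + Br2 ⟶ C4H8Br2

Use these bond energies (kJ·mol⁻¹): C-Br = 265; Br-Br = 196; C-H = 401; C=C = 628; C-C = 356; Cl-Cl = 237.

Bonds broken (reactants):
  Br-Br: 1 × 196 = 196
  C-C: 2 × 356 = 712
  C-H: 8 × 401 = 3208
  C=C: 1 × 628 = 628
  Σ(broken) = 4744 kJ
Bonds formed (products):
  C-Br: 2 × 265 = 530
  C-C: 3 × 356 = 1068
  C-H: 8 × 401 = 3208
  Σ(formed) = 4806 kJ
ΔH = Σ(broken) − Σ(formed) = 4744 − 4806 = −62 kJ

ΔH ≈ −62 kJ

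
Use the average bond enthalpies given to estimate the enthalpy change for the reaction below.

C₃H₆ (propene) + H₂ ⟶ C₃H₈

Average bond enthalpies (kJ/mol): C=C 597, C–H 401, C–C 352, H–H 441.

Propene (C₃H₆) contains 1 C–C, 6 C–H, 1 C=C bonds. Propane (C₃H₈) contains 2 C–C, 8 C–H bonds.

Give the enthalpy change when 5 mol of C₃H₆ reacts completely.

Bonds broken (reactants):
  C–C: 1 × 352 = 352
  C–H: 6 × 401 = 2406
  C=C: 1 × 597 = 597
  H–H: 1 × 441 = 441
  Σ(broken) = 3796 kJ
Bonds formed (products):
  C–C: 2 × 352 = 704
  C–H: 8 × 401 = 3208
  Σ(formed) = 3912 kJ
ΔH = Σ(broken) − Σ(formed) = 3796 − 3912 = −116 kJ
For 5× the reaction as written: 5 × (−116) = −580 kJ

ΔH = −580 kJ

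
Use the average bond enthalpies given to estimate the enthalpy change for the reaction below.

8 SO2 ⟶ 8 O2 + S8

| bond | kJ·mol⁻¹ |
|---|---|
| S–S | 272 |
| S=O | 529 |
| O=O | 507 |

ΔH ≈ +2232 kJ

Bonds broken (reactants):
  S=O: 16 × 529 = 8464
  Σ(broken) = 8464 kJ
Bonds formed (products):
  O=O: 8 × 507 = 4056
  S–S: 8 × 272 = 2176
  Σ(formed) = 6232 kJ
ΔH = Σ(broken) − Σ(formed) = 8464 − 6232 = +2232 kJ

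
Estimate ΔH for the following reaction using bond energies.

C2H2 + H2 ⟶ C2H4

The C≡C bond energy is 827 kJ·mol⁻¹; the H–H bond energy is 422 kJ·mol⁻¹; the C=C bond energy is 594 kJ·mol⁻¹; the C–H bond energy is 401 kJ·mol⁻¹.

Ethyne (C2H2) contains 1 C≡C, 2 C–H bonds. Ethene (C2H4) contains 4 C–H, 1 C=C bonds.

Bonds broken (reactants):
  C≡C: 1 × 827 = 827
  C–H: 2 × 401 = 802
  H–H: 1 × 422 = 422
  Σ(broken) = 2051 kJ
Bonds formed (products):
  C–H: 4 × 401 = 1604
  C=C: 1 × 594 = 594
  Σ(formed) = 2198 kJ
ΔH = Σ(broken) − Σ(formed) = 2051 − 2198 = −147 kJ

ΔH ≈ −147 kJ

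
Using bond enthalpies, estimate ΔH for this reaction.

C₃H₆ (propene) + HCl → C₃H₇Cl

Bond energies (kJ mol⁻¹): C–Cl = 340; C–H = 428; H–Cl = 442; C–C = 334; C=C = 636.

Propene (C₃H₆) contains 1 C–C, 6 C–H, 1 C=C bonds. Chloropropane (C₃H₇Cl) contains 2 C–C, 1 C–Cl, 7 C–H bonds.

ΔH ≈ −24 kJ

Bonds broken (reactants):
  C–C: 1 × 334 = 334
  C–H: 6 × 428 = 2568
  C=C: 1 × 636 = 636
  H–Cl: 1 × 442 = 442
  Σ(broken) = 3980 kJ
Bonds formed (products):
  C–C: 2 × 334 = 668
  C–Cl: 1 × 340 = 340
  C–H: 7 × 428 = 2996
  Σ(formed) = 4004 kJ
ΔH = Σ(broken) − Σ(formed) = 3980 − 4004 = −24 kJ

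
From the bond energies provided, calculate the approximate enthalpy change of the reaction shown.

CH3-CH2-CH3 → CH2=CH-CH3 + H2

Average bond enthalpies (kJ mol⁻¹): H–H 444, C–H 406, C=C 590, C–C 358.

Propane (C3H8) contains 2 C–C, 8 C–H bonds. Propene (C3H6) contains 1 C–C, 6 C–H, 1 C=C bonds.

ΔH ≈ +136 kJ

Bonds broken (reactants):
  C–C: 2 × 358 = 716
  C–H: 8 × 406 = 3248
  Σ(broken) = 3964 kJ
Bonds formed (products):
  C–C: 1 × 358 = 358
  C–H: 6 × 406 = 2436
  C=C: 1 × 590 = 590
  H–H: 1 × 444 = 444
  Σ(formed) = 3828 kJ
ΔH = Σ(broken) − Σ(formed) = 3964 − 3828 = +136 kJ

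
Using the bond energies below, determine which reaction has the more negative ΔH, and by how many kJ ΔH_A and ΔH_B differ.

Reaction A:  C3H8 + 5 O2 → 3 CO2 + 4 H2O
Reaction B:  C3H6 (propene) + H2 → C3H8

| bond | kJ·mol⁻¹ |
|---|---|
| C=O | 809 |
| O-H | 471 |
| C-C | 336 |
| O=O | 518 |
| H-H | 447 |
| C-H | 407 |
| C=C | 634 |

Reaction A:
  Bonds broken (reactants):
    C-C: 2 × 336 = 672
    C-H: 8 × 407 = 3256
    O=O: 5 × 518 = 2590
    Σ(broken) = 6518 kJ
  Bonds formed (products):
    C=O: 6 × 809 = 4854
    O-H: 8 × 471 = 3768
    Σ(formed) = 8622 kJ
  ΔH_A = 6518 − 8622 = −2104 kJ
Reaction B:
  Bonds broken (reactants):
    C-C: 1 × 336 = 336
    C-H: 6 × 407 = 2442
    C=C: 1 × 634 = 634
    H-H: 1 × 447 = 447
    Σ(broken) = 3859 kJ
  Bonds formed (products):
    C-C: 2 × 336 = 672
    C-H: 8 × 407 = 3256
    Σ(formed) = 3928 kJ
  ΔH_B = 3859 − 3928 = −69 kJ
ΔH_A − ΔH_B = −2035 kJ, so reaction A has the more negative ΔH; |ΔH_A − ΔH_B| = 2035 kJ.

Reaction A, by 2035 kJ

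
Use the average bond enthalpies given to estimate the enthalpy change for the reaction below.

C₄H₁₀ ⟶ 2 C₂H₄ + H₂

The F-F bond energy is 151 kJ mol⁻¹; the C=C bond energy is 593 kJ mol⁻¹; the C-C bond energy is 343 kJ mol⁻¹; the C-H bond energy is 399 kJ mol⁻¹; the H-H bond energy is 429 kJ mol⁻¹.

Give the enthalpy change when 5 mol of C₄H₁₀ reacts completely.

Bonds broken (reactants):
  C-C: 3 × 343 = 1029
  C-H: 10 × 399 = 3990
  Σ(broken) = 5019 kJ
Bonds formed (products):
  C-H: 8 × 399 = 3192
  C=C: 2 × 593 = 1186
  H-H: 1 × 429 = 429
  Σ(formed) = 4807 kJ
ΔH = Σ(broken) − Σ(formed) = 5019 − 4807 = +212 kJ
For 5× the reaction as written: 5 × (+212) = +1060 kJ

ΔH = +1060 kJ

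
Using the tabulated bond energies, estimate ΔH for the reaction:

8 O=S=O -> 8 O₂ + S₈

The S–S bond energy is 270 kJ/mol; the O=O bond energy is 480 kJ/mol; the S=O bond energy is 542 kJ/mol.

Bonds broken (reactants):
  S=O: 16 × 542 = 8672
  Σ(broken) = 8672 kJ
Bonds formed (products):
  O=O: 8 × 480 = 3840
  S–S: 8 × 270 = 2160
  Σ(formed) = 6000 kJ
ΔH = Σ(broken) − Σ(formed) = 8672 − 6000 = +2672 kJ

ΔH ≈ +2672 kJ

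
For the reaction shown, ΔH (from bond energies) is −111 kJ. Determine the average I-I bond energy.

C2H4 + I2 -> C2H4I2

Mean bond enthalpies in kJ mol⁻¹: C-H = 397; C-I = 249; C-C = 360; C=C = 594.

Let D be the I-I bond energy.
Σ(broken) = 4×397 + 1×594 + 1×D = 2182 + D
Σ(formed) = 1×360 + 4×397 + 2×249 = 2446
ΔH = Σ(broken) − Σ(formed) = (2182 + D) − (2446) = −264 + D
Setting this equal to −111 kJ gives D = 153 kJ/mol.

D(I-I) ≈ 153 kJ/mol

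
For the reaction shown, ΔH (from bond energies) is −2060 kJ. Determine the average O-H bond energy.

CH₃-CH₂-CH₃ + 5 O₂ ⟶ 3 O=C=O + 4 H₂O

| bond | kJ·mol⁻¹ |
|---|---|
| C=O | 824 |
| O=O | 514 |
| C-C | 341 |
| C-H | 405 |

Let D be the O-H bond energy.
Σ(broken) = 2×341 + 8×405 + 5×514 = 6492
Σ(formed) = 6×824 + 8×D = 4944 + 8D
ΔH = Σ(broken) − Σ(formed) = (6492) − (4944 + 8D) = +1548 − 8D
Setting this equal to −2060 kJ gives 8D = 3608, so D = 451 kJ/mol.

D(O-H) ≈ 451 kJ/mol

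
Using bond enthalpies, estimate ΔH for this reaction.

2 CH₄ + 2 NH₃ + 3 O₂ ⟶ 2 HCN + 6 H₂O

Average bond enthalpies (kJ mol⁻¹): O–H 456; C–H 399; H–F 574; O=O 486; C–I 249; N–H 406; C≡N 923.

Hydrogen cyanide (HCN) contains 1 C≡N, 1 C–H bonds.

Bonds broken (reactants):
  C–H: 8 × 399 = 3192
  N–H: 6 × 406 = 2436
  O=O: 3 × 486 = 1458
  Σ(broken) = 7086 kJ
Bonds formed (products):
  C≡N: 2 × 923 = 1846
  C–H: 2 × 399 = 798
  O–H: 12 × 456 = 5472
  Σ(formed) = 8116 kJ
ΔH = Σ(broken) − Σ(formed) = 7086 − 8116 = −1030 kJ

ΔH ≈ −1030 kJ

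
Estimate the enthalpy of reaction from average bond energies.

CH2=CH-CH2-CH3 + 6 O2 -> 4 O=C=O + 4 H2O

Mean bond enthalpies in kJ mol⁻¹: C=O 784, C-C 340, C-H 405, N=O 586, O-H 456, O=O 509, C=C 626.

ΔH ≈ −2320 kJ

Bonds broken (reactants):
  C-C: 2 × 340 = 680
  C-H: 8 × 405 = 3240
  C=C: 1 × 626 = 626
  O=O: 6 × 509 = 3054
  Σ(broken) = 7600 kJ
Bonds formed (products):
  C=O: 8 × 784 = 6272
  O-H: 8 × 456 = 3648
  Σ(formed) = 9920 kJ
ΔH = Σ(broken) − Σ(formed) = 7600 − 9920 = −2320 kJ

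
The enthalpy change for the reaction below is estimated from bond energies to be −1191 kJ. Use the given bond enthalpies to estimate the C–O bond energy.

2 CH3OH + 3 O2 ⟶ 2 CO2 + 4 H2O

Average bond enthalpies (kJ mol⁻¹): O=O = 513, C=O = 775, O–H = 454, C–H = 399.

Let D be the C–O bond energy.
Σ(broken) = 6×399 + 2×D + 2×454 + 3×513 = 4841 + 2D
Σ(formed) = 4×775 + 8×454 = 6732
ΔH = Σ(broken) − Σ(formed) = (4841 + 2D) − (6732) = −1891 + 2D
Setting this equal to −1191 kJ gives 2D = 700, so D = 350 kJ/mol.

D(C–O) ≈ 350 kJ/mol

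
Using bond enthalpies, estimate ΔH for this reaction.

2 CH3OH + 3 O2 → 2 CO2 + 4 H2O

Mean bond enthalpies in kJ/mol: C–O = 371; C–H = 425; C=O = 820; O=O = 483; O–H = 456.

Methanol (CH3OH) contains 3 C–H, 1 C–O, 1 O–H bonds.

ΔH ≈ −1275 kJ

Bonds broken (reactants):
  C–H: 6 × 425 = 2550
  C–O: 2 × 371 = 742
  O–H: 2 × 456 = 912
  O=O: 3 × 483 = 1449
  Σ(broken) = 5653 kJ
Bonds formed (products):
  C=O: 4 × 820 = 3280
  O–H: 8 × 456 = 3648
  Σ(formed) = 6928 kJ
ΔH = Σ(broken) − Σ(formed) = 5653 − 6928 = −1275 kJ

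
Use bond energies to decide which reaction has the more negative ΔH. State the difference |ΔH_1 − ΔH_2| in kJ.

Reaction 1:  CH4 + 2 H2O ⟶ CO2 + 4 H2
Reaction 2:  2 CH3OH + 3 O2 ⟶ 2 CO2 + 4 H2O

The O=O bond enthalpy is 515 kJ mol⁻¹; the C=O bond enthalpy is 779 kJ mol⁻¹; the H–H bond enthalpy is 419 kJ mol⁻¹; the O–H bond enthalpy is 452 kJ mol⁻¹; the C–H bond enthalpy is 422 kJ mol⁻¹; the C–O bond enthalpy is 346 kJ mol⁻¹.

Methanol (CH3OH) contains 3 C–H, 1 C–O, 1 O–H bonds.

Reaction 1:
  Bonds broken (reactants):
    C–H: 4 × 422 = 1688
    O–H: 4 × 452 = 1808
    Σ(broken) = 3496 kJ
  Bonds formed (products):
    C=O: 2 × 779 = 1558
    H–H: 4 × 419 = 1676
    Σ(formed) = 3234 kJ
  ΔH_1 = 3496 − 3234 = +262 kJ
Reaction 2:
  Bonds broken (reactants):
    C–H: 6 × 422 = 2532
    C–O: 2 × 346 = 692
    O–H: 2 × 452 = 904
    O=O: 3 × 515 = 1545
    Σ(broken) = 5673 kJ
  Bonds formed (products):
    C=O: 4 × 779 = 3116
    O–H: 8 × 452 = 3616
    Σ(formed) = 6732 kJ
  ΔH_2 = 5673 − 6732 = −1059 kJ
ΔH_1 − ΔH_2 = +1321 kJ, so reaction 2 has the more negative ΔH; |ΔH_1 − ΔH_2| = 1321 kJ.

Reaction 2, by 1321 kJ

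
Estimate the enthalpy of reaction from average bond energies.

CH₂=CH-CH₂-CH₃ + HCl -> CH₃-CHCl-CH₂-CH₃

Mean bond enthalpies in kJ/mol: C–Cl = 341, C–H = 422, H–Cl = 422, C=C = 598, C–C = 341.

ΔH ≈ −84 kJ

Bonds broken (reactants):
  C–C: 2 × 341 = 682
  C–H: 8 × 422 = 3376
  C=C: 1 × 598 = 598
  H–Cl: 1 × 422 = 422
  Σ(broken) = 5078 kJ
Bonds formed (products):
  C–C: 3 × 341 = 1023
  C–Cl: 1 × 341 = 341
  C–H: 9 × 422 = 3798
  Σ(formed) = 5162 kJ
ΔH = Σ(broken) − Σ(formed) = 5078 − 5162 = −84 kJ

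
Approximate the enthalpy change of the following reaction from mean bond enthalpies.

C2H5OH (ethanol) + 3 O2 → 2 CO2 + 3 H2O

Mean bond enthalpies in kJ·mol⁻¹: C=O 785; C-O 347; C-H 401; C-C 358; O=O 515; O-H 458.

Bonds broken (reactants):
  C-C: 1 × 358 = 358
  C-H: 5 × 401 = 2005
  C-O: 1 × 347 = 347
  O-H: 1 × 458 = 458
  O=O: 3 × 515 = 1545
  Σ(broken) = 4713 kJ
Bonds formed (products):
  C=O: 4 × 785 = 3140
  O-H: 6 × 458 = 2748
  Σ(formed) = 5888 kJ
ΔH = Σ(broken) − Σ(formed) = 4713 − 5888 = −1175 kJ

ΔH ≈ −1175 kJ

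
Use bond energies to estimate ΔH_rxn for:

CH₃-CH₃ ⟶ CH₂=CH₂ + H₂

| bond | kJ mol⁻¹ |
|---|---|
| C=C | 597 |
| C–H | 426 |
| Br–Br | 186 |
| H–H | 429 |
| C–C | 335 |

Bonds broken (reactants):
  C–C: 1 × 335 = 335
  C–H: 6 × 426 = 2556
  Σ(broken) = 2891 kJ
Bonds formed (products):
  C–H: 4 × 426 = 1704
  C=C: 1 × 597 = 597
  H–H: 1 × 429 = 429
  Σ(formed) = 2730 kJ
ΔH = Σ(broken) − Σ(formed) = 2891 − 2730 = +161 kJ

ΔH ≈ +161 kJ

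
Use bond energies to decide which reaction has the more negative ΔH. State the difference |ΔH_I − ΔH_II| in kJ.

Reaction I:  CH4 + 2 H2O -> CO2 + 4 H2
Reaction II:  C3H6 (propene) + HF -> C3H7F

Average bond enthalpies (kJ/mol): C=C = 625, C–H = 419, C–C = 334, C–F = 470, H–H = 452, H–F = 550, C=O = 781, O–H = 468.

Reaction II, by 226 kJ

Reaction I:
  Bonds broken (reactants):
    C–H: 4 × 419 = 1676
    O–H: 4 × 468 = 1872
    Σ(broken) = 3548 kJ
  Bonds formed (products):
    C=O: 2 × 781 = 1562
    H–H: 4 × 452 = 1808
    Σ(formed) = 3370 kJ
  ΔH_I = 3548 − 3370 = +178 kJ
Reaction II:
  Bonds broken (reactants):
    C–C: 1 × 334 = 334
    C–H: 6 × 419 = 2514
    C=C: 1 × 625 = 625
    H–F: 1 × 550 = 550
    Σ(broken) = 4023 kJ
  Bonds formed (products):
    C–C: 2 × 334 = 668
    C–F: 1 × 470 = 470
    C–H: 7 × 419 = 2933
    Σ(formed) = 4071 kJ
  ΔH_II = 4023 − 4071 = −48 kJ
ΔH_I − ΔH_II = +226 kJ, so reaction II has the more negative ΔH; |ΔH_I − ΔH_II| = 226 kJ.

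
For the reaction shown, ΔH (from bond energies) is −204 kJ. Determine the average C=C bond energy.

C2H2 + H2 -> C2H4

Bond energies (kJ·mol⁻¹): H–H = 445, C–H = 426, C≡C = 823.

Let D be the C=C bond energy.
Σ(broken) = 1×823 + 2×426 + 1×445 = 2120
Σ(formed) = 4×426 + 1×D = 1704 + D
ΔH = Σ(broken) − Σ(formed) = (2120) − (1704 + D) = +416 − D
Setting this equal to −204 kJ gives D = 620 kJ/mol.

D(C=C) ≈ 620 kJ/mol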